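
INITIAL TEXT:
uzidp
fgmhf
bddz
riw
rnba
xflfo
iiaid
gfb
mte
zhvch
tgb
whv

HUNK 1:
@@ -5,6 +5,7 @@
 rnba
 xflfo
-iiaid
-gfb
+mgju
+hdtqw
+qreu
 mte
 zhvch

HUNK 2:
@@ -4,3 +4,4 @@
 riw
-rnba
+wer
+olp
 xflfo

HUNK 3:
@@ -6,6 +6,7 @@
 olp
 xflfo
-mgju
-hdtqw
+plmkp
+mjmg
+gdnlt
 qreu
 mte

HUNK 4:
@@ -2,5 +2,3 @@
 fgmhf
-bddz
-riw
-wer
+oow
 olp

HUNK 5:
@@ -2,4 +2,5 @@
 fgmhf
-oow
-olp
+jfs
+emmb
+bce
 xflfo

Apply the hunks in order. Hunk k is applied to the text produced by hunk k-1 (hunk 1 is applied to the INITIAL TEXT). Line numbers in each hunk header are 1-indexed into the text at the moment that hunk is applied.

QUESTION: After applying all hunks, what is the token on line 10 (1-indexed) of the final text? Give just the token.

Answer: qreu

Derivation:
Hunk 1: at line 5 remove [iiaid,gfb] add [mgju,hdtqw,qreu] -> 13 lines: uzidp fgmhf bddz riw rnba xflfo mgju hdtqw qreu mte zhvch tgb whv
Hunk 2: at line 4 remove [rnba] add [wer,olp] -> 14 lines: uzidp fgmhf bddz riw wer olp xflfo mgju hdtqw qreu mte zhvch tgb whv
Hunk 3: at line 6 remove [mgju,hdtqw] add [plmkp,mjmg,gdnlt] -> 15 lines: uzidp fgmhf bddz riw wer olp xflfo plmkp mjmg gdnlt qreu mte zhvch tgb whv
Hunk 4: at line 2 remove [bddz,riw,wer] add [oow] -> 13 lines: uzidp fgmhf oow olp xflfo plmkp mjmg gdnlt qreu mte zhvch tgb whv
Hunk 5: at line 2 remove [oow,olp] add [jfs,emmb,bce] -> 14 lines: uzidp fgmhf jfs emmb bce xflfo plmkp mjmg gdnlt qreu mte zhvch tgb whv
Final line 10: qreu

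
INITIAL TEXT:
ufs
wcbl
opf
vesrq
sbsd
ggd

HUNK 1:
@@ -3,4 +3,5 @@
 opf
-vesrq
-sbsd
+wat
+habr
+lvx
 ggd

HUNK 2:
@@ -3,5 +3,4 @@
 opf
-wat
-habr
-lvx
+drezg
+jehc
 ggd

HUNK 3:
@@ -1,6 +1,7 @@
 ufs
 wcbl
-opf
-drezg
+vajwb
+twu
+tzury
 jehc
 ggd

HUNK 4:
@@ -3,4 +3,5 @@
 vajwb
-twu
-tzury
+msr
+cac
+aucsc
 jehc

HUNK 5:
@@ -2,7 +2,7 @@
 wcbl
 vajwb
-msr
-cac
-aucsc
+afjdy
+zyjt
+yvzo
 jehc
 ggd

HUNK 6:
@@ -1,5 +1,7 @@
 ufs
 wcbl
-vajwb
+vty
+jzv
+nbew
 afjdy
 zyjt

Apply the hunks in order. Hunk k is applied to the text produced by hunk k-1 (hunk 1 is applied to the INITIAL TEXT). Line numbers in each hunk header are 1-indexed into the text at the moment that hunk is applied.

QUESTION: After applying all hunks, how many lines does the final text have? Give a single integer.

Hunk 1: at line 3 remove [vesrq,sbsd] add [wat,habr,lvx] -> 7 lines: ufs wcbl opf wat habr lvx ggd
Hunk 2: at line 3 remove [wat,habr,lvx] add [drezg,jehc] -> 6 lines: ufs wcbl opf drezg jehc ggd
Hunk 3: at line 1 remove [opf,drezg] add [vajwb,twu,tzury] -> 7 lines: ufs wcbl vajwb twu tzury jehc ggd
Hunk 4: at line 3 remove [twu,tzury] add [msr,cac,aucsc] -> 8 lines: ufs wcbl vajwb msr cac aucsc jehc ggd
Hunk 5: at line 2 remove [msr,cac,aucsc] add [afjdy,zyjt,yvzo] -> 8 lines: ufs wcbl vajwb afjdy zyjt yvzo jehc ggd
Hunk 6: at line 1 remove [vajwb] add [vty,jzv,nbew] -> 10 lines: ufs wcbl vty jzv nbew afjdy zyjt yvzo jehc ggd
Final line count: 10

Answer: 10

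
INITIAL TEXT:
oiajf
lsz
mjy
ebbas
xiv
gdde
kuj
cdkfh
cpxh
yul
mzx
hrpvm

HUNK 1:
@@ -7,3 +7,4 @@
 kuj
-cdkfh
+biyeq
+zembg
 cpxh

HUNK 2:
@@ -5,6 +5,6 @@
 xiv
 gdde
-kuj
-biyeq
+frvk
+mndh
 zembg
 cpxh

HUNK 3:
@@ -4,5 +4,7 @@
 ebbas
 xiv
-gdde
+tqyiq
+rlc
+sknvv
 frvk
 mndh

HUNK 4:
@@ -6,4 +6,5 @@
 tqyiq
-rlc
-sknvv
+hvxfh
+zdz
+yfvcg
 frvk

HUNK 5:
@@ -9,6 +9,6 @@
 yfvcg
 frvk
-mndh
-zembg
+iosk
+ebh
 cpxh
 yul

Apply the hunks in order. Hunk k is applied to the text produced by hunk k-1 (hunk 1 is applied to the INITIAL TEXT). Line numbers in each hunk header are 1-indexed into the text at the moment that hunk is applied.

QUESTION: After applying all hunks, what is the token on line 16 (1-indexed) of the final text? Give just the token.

Answer: hrpvm

Derivation:
Hunk 1: at line 7 remove [cdkfh] add [biyeq,zembg] -> 13 lines: oiajf lsz mjy ebbas xiv gdde kuj biyeq zembg cpxh yul mzx hrpvm
Hunk 2: at line 5 remove [kuj,biyeq] add [frvk,mndh] -> 13 lines: oiajf lsz mjy ebbas xiv gdde frvk mndh zembg cpxh yul mzx hrpvm
Hunk 3: at line 4 remove [gdde] add [tqyiq,rlc,sknvv] -> 15 lines: oiajf lsz mjy ebbas xiv tqyiq rlc sknvv frvk mndh zembg cpxh yul mzx hrpvm
Hunk 4: at line 6 remove [rlc,sknvv] add [hvxfh,zdz,yfvcg] -> 16 lines: oiajf lsz mjy ebbas xiv tqyiq hvxfh zdz yfvcg frvk mndh zembg cpxh yul mzx hrpvm
Hunk 5: at line 9 remove [mndh,zembg] add [iosk,ebh] -> 16 lines: oiajf lsz mjy ebbas xiv tqyiq hvxfh zdz yfvcg frvk iosk ebh cpxh yul mzx hrpvm
Final line 16: hrpvm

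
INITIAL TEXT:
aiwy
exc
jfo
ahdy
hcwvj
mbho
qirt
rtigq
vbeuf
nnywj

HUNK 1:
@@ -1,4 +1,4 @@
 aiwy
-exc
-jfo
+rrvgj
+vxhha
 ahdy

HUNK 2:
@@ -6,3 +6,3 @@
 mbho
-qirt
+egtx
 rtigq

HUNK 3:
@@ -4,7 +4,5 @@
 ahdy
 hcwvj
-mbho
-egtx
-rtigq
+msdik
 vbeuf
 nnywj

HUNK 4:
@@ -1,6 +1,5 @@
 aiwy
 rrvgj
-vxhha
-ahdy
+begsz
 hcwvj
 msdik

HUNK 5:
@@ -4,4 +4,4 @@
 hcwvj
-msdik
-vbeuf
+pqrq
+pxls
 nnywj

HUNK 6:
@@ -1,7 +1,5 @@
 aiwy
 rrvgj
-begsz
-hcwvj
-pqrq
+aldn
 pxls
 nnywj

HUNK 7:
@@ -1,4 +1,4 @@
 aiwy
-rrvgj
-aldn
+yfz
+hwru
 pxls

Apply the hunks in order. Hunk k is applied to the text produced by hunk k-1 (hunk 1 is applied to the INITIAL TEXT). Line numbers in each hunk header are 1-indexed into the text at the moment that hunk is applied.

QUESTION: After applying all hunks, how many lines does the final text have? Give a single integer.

Answer: 5

Derivation:
Hunk 1: at line 1 remove [exc,jfo] add [rrvgj,vxhha] -> 10 lines: aiwy rrvgj vxhha ahdy hcwvj mbho qirt rtigq vbeuf nnywj
Hunk 2: at line 6 remove [qirt] add [egtx] -> 10 lines: aiwy rrvgj vxhha ahdy hcwvj mbho egtx rtigq vbeuf nnywj
Hunk 3: at line 4 remove [mbho,egtx,rtigq] add [msdik] -> 8 lines: aiwy rrvgj vxhha ahdy hcwvj msdik vbeuf nnywj
Hunk 4: at line 1 remove [vxhha,ahdy] add [begsz] -> 7 lines: aiwy rrvgj begsz hcwvj msdik vbeuf nnywj
Hunk 5: at line 4 remove [msdik,vbeuf] add [pqrq,pxls] -> 7 lines: aiwy rrvgj begsz hcwvj pqrq pxls nnywj
Hunk 6: at line 1 remove [begsz,hcwvj,pqrq] add [aldn] -> 5 lines: aiwy rrvgj aldn pxls nnywj
Hunk 7: at line 1 remove [rrvgj,aldn] add [yfz,hwru] -> 5 lines: aiwy yfz hwru pxls nnywj
Final line count: 5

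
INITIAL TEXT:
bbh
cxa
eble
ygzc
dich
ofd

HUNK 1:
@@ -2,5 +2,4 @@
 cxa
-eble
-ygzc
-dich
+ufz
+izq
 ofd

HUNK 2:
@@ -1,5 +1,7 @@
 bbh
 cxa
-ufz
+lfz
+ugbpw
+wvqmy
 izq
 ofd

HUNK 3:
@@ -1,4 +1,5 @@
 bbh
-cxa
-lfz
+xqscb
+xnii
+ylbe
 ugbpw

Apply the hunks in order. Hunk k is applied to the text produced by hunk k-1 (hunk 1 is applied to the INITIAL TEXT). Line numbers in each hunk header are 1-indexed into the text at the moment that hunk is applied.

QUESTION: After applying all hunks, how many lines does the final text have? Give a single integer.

Answer: 8

Derivation:
Hunk 1: at line 2 remove [eble,ygzc,dich] add [ufz,izq] -> 5 lines: bbh cxa ufz izq ofd
Hunk 2: at line 1 remove [ufz] add [lfz,ugbpw,wvqmy] -> 7 lines: bbh cxa lfz ugbpw wvqmy izq ofd
Hunk 3: at line 1 remove [cxa,lfz] add [xqscb,xnii,ylbe] -> 8 lines: bbh xqscb xnii ylbe ugbpw wvqmy izq ofd
Final line count: 8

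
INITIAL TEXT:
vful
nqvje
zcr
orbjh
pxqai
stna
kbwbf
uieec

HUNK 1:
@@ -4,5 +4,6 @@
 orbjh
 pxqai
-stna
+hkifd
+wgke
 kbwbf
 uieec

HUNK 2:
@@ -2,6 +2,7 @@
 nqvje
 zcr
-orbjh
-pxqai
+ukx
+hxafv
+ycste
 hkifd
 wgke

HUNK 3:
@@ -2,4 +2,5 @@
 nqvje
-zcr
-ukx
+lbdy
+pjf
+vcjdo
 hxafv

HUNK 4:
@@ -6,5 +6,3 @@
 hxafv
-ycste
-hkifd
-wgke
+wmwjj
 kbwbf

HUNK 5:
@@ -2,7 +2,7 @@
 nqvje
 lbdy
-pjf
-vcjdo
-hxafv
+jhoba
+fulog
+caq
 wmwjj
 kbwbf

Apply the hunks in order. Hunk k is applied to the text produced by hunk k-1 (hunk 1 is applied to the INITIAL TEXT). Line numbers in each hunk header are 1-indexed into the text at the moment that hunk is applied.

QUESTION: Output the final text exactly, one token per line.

Hunk 1: at line 4 remove [stna] add [hkifd,wgke] -> 9 lines: vful nqvje zcr orbjh pxqai hkifd wgke kbwbf uieec
Hunk 2: at line 2 remove [orbjh,pxqai] add [ukx,hxafv,ycste] -> 10 lines: vful nqvje zcr ukx hxafv ycste hkifd wgke kbwbf uieec
Hunk 3: at line 2 remove [zcr,ukx] add [lbdy,pjf,vcjdo] -> 11 lines: vful nqvje lbdy pjf vcjdo hxafv ycste hkifd wgke kbwbf uieec
Hunk 4: at line 6 remove [ycste,hkifd,wgke] add [wmwjj] -> 9 lines: vful nqvje lbdy pjf vcjdo hxafv wmwjj kbwbf uieec
Hunk 5: at line 2 remove [pjf,vcjdo,hxafv] add [jhoba,fulog,caq] -> 9 lines: vful nqvje lbdy jhoba fulog caq wmwjj kbwbf uieec

Answer: vful
nqvje
lbdy
jhoba
fulog
caq
wmwjj
kbwbf
uieec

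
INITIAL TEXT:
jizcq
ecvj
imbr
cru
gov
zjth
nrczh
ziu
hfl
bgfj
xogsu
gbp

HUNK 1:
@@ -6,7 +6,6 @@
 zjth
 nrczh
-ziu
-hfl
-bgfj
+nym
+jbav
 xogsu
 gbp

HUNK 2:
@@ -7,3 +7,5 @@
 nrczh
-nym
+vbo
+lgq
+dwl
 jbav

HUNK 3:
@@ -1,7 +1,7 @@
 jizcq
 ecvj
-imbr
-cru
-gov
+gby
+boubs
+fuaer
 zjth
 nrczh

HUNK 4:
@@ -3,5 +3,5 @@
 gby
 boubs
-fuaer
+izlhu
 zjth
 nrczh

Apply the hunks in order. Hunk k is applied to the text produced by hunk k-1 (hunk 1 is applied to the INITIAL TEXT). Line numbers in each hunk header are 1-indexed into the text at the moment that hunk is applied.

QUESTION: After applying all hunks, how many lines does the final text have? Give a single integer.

Answer: 13

Derivation:
Hunk 1: at line 6 remove [ziu,hfl,bgfj] add [nym,jbav] -> 11 lines: jizcq ecvj imbr cru gov zjth nrczh nym jbav xogsu gbp
Hunk 2: at line 7 remove [nym] add [vbo,lgq,dwl] -> 13 lines: jizcq ecvj imbr cru gov zjth nrczh vbo lgq dwl jbav xogsu gbp
Hunk 3: at line 1 remove [imbr,cru,gov] add [gby,boubs,fuaer] -> 13 lines: jizcq ecvj gby boubs fuaer zjth nrczh vbo lgq dwl jbav xogsu gbp
Hunk 4: at line 3 remove [fuaer] add [izlhu] -> 13 lines: jizcq ecvj gby boubs izlhu zjth nrczh vbo lgq dwl jbav xogsu gbp
Final line count: 13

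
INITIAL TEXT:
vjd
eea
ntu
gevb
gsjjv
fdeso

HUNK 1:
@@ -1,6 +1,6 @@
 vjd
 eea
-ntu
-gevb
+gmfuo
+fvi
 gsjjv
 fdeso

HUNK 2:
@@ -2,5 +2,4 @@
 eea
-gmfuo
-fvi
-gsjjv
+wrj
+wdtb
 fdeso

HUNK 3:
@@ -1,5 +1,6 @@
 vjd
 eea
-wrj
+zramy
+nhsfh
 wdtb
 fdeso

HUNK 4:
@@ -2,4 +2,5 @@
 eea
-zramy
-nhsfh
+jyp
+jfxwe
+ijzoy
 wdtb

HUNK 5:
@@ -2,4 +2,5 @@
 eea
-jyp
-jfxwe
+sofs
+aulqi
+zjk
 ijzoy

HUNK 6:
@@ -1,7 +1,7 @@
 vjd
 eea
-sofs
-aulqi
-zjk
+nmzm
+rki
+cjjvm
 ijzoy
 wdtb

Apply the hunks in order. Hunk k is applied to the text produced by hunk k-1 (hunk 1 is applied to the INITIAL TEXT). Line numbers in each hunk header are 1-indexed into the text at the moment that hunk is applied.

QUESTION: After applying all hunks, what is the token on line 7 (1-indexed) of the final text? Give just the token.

Hunk 1: at line 1 remove [ntu,gevb] add [gmfuo,fvi] -> 6 lines: vjd eea gmfuo fvi gsjjv fdeso
Hunk 2: at line 2 remove [gmfuo,fvi,gsjjv] add [wrj,wdtb] -> 5 lines: vjd eea wrj wdtb fdeso
Hunk 3: at line 1 remove [wrj] add [zramy,nhsfh] -> 6 lines: vjd eea zramy nhsfh wdtb fdeso
Hunk 4: at line 2 remove [zramy,nhsfh] add [jyp,jfxwe,ijzoy] -> 7 lines: vjd eea jyp jfxwe ijzoy wdtb fdeso
Hunk 5: at line 2 remove [jyp,jfxwe] add [sofs,aulqi,zjk] -> 8 lines: vjd eea sofs aulqi zjk ijzoy wdtb fdeso
Hunk 6: at line 1 remove [sofs,aulqi,zjk] add [nmzm,rki,cjjvm] -> 8 lines: vjd eea nmzm rki cjjvm ijzoy wdtb fdeso
Final line 7: wdtb

Answer: wdtb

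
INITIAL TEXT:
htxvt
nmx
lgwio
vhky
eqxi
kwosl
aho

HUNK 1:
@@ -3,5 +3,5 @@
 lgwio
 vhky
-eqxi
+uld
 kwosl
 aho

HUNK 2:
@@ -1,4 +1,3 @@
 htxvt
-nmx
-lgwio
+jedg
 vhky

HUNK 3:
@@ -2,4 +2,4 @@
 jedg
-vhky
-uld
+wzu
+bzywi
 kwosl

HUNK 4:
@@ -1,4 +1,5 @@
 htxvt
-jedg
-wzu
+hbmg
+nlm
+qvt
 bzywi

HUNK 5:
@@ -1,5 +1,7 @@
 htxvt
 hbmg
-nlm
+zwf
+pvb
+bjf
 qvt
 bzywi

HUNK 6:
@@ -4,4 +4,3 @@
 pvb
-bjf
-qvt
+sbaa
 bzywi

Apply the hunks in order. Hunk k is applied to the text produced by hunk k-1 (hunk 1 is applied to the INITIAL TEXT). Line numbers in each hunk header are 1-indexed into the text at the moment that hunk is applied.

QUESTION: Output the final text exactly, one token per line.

Answer: htxvt
hbmg
zwf
pvb
sbaa
bzywi
kwosl
aho

Derivation:
Hunk 1: at line 3 remove [eqxi] add [uld] -> 7 lines: htxvt nmx lgwio vhky uld kwosl aho
Hunk 2: at line 1 remove [nmx,lgwio] add [jedg] -> 6 lines: htxvt jedg vhky uld kwosl aho
Hunk 3: at line 2 remove [vhky,uld] add [wzu,bzywi] -> 6 lines: htxvt jedg wzu bzywi kwosl aho
Hunk 4: at line 1 remove [jedg,wzu] add [hbmg,nlm,qvt] -> 7 lines: htxvt hbmg nlm qvt bzywi kwosl aho
Hunk 5: at line 1 remove [nlm] add [zwf,pvb,bjf] -> 9 lines: htxvt hbmg zwf pvb bjf qvt bzywi kwosl aho
Hunk 6: at line 4 remove [bjf,qvt] add [sbaa] -> 8 lines: htxvt hbmg zwf pvb sbaa bzywi kwosl aho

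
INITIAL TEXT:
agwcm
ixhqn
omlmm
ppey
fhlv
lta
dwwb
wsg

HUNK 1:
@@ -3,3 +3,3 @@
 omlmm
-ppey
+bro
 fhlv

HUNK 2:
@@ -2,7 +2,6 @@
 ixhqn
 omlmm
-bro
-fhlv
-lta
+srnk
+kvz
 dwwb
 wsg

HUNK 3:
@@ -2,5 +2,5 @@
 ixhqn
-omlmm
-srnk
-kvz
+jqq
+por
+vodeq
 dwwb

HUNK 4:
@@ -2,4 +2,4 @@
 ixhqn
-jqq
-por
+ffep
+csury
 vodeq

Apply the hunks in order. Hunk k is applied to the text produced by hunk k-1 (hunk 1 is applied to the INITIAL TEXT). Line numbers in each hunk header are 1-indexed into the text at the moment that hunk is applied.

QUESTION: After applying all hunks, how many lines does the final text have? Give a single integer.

Hunk 1: at line 3 remove [ppey] add [bro] -> 8 lines: agwcm ixhqn omlmm bro fhlv lta dwwb wsg
Hunk 2: at line 2 remove [bro,fhlv,lta] add [srnk,kvz] -> 7 lines: agwcm ixhqn omlmm srnk kvz dwwb wsg
Hunk 3: at line 2 remove [omlmm,srnk,kvz] add [jqq,por,vodeq] -> 7 lines: agwcm ixhqn jqq por vodeq dwwb wsg
Hunk 4: at line 2 remove [jqq,por] add [ffep,csury] -> 7 lines: agwcm ixhqn ffep csury vodeq dwwb wsg
Final line count: 7

Answer: 7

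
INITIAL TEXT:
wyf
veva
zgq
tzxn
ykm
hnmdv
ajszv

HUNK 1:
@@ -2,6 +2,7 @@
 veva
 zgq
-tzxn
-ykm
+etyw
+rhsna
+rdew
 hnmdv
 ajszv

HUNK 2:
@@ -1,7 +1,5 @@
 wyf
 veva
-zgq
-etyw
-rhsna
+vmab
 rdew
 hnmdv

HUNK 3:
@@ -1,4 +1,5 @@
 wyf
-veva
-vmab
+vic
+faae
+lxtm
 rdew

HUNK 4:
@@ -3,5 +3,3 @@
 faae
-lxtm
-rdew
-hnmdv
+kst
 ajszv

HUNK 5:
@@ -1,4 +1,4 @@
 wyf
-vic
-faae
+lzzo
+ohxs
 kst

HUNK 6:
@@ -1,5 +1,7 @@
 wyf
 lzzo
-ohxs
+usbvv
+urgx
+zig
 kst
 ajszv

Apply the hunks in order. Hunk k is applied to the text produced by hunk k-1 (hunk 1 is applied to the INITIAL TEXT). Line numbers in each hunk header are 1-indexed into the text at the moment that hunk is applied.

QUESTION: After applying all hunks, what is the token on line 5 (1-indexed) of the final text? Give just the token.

Hunk 1: at line 2 remove [tzxn,ykm] add [etyw,rhsna,rdew] -> 8 lines: wyf veva zgq etyw rhsna rdew hnmdv ajszv
Hunk 2: at line 1 remove [zgq,etyw,rhsna] add [vmab] -> 6 lines: wyf veva vmab rdew hnmdv ajszv
Hunk 3: at line 1 remove [veva,vmab] add [vic,faae,lxtm] -> 7 lines: wyf vic faae lxtm rdew hnmdv ajszv
Hunk 4: at line 3 remove [lxtm,rdew,hnmdv] add [kst] -> 5 lines: wyf vic faae kst ajszv
Hunk 5: at line 1 remove [vic,faae] add [lzzo,ohxs] -> 5 lines: wyf lzzo ohxs kst ajszv
Hunk 6: at line 1 remove [ohxs] add [usbvv,urgx,zig] -> 7 lines: wyf lzzo usbvv urgx zig kst ajszv
Final line 5: zig

Answer: zig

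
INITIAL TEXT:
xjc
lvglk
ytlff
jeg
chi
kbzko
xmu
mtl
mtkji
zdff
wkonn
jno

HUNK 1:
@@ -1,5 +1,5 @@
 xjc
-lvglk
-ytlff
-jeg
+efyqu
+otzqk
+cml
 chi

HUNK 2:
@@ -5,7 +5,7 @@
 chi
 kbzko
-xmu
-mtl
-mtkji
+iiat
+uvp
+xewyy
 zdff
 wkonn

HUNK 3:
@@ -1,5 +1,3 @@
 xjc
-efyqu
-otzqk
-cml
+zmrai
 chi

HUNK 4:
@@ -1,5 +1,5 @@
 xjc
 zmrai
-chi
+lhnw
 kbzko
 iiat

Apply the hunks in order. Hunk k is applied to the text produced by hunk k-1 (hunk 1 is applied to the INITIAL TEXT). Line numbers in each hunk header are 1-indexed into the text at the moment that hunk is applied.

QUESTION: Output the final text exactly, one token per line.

Answer: xjc
zmrai
lhnw
kbzko
iiat
uvp
xewyy
zdff
wkonn
jno

Derivation:
Hunk 1: at line 1 remove [lvglk,ytlff,jeg] add [efyqu,otzqk,cml] -> 12 lines: xjc efyqu otzqk cml chi kbzko xmu mtl mtkji zdff wkonn jno
Hunk 2: at line 5 remove [xmu,mtl,mtkji] add [iiat,uvp,xewyy] -> 12 lines: xjc efyqu otzqk cml chi kbzko iiat uvp xewyy zdff wkonn jno
Hunk 3: at line 1 remove [efyqu,otzqk,cml] add [zmrai] -> 10 lines: xjc zmrai chi kbzko iiat uvp xewyy zdff wkonn jno
Hunk 4: at line 1 remove [chi] add [lhnw] -> 10 lines: xjc zmrai lhnw kbzko iiat uvp xewyy zdff wkonn jno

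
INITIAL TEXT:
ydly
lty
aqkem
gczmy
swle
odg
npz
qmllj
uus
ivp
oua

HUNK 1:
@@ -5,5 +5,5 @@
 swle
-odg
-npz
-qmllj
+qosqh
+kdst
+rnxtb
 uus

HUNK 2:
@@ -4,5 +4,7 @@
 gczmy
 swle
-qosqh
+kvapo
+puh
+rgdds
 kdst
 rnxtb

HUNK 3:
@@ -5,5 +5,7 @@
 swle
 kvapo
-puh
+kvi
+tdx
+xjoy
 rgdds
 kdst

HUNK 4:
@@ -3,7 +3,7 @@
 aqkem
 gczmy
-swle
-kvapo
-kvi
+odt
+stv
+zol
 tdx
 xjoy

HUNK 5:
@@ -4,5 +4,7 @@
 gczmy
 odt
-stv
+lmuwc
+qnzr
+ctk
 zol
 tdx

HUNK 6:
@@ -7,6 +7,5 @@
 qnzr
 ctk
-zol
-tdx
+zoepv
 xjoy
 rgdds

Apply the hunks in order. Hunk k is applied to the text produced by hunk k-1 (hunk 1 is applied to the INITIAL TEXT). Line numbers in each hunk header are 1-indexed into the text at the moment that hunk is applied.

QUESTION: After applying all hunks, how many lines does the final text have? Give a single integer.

Hunk 1: at line 5 remove [odg,npz,qmllj] add [qosqh,kdst,rnxtb] -> 11 lines: ydly lty aqkem gczmy swle qosqh kdst rnxtb uus ivp oua
Hunk 2: at line 4 remove [qosqh] add [kvapo,puh,rgdds] -> 13 lines: ydly lty aqkem gczmy swle kvapo puh rgdds kdst rnxtb uus ivp oua
Hunk 3: at line 5 remove [puh] add [kvi,tdx,xjoy] -> 15 lines: ydly lty aqkem gczmy swle kvapo kvi tdx xjoy rgdds kdst rnxtb uus ivp oua
Hunk 4: at line 3 remove [swle,kvapo,kvi] add [odt,stv,zol] -> 15 lines: ydly lty aqkem gczmy odt stv zol tdx xjoy rgdds kdst rnxtb uus ivp oua
Hunk 5: at line 4 remove [stv] add [lmuwc,qnzr,ctk] -> 17 lines: ydly lty aqkem gczmy odt lmuwc qnzr ctk zol tdx xjoy rgdds kdst rnxtb uus ivp oua
Hunk 6: at line 7 remove [zol,tdx] add [zoepv] -> 16 lines: ydly lty aqkem gczmy odt lmuwc qnzr ctk zoepv xjoy rgdds kdst rnxtb uus ivp oua
Final line count: 16

Answer: 16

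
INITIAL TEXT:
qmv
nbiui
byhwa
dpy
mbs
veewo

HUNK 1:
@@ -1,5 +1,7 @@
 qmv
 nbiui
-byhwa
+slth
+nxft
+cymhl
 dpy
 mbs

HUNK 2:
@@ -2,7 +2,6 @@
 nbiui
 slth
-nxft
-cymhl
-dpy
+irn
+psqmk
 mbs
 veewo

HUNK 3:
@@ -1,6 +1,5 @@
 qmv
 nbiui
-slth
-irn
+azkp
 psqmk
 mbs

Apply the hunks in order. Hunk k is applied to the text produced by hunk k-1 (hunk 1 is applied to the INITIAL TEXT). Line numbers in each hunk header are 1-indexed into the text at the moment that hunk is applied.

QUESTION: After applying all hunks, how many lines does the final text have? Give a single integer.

Answer: 6

Derivation:
Hunk 1: at line 1 remove [byhwa] add [slth,nxft,cymhl] -> 8 lines: qmv nbiui slth nxft cymhl dpy mbs veewo
Hunk 2: at line 2 remove [nxft,cymhl,dpy] add [irn,psqmk] -> 7 lines: qmv nbiui slth irn psqmk mbs veewo
Hunk 3: at line 1 remove [slth,irn] add [azkp] -> 6 lines: qmv nbiui azkp psqmk mbs veewo
Final line count: 6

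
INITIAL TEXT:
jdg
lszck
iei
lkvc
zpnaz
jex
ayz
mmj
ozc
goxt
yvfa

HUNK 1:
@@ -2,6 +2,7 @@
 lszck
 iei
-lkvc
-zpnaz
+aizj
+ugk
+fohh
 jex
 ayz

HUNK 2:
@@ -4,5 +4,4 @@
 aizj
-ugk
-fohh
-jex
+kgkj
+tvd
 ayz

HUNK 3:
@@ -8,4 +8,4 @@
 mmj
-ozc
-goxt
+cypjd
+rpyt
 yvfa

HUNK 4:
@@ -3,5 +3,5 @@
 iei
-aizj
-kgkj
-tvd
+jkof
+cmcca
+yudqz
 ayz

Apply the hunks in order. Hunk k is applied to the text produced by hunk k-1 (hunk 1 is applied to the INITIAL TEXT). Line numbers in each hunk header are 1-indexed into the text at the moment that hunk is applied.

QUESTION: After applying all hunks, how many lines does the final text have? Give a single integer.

Answer: 11

Derivation:
Hunk 1: at line 2 remove [lkvc,zpnaz] add [aizj,ugk,fohh] -> 12 lines: jdg lszck iei aizj ugk fohh jex ayz mmj ozc goxt yvfa
Hunk 2: at line 4 remove [ugk,fohh,jex] add [kgkj,tvd] -> 11 lines: jdg lszck iei aizj kgkj tvd ayz mmj ozc goxt yvfa
Hunk 3: at line 8 remove [ozc,goxt] add [cypjd,rpyt] -> 11 lines: jdg lszck iei aizj kgkj tvd ayz mmj cypjd rpyt yvfa
Hunk 4: at line 3 remove [aizj,kgkj,tvd] add [jkof,cmcca,yudqz] -> 11 lines: jdg lszck iei jkof cmcca yudqz ayz mmj cypjd rpyt yvfa
Final line count: 11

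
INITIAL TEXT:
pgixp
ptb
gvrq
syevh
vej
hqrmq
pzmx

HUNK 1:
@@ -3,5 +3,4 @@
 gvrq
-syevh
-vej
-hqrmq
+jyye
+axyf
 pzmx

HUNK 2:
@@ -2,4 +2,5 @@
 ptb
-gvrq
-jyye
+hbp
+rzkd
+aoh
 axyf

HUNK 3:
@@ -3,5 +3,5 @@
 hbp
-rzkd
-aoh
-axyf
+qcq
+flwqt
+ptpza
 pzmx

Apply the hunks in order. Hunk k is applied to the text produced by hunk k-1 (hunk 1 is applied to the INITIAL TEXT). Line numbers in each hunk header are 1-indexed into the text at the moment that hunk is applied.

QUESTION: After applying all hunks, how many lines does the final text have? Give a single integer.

Answer: 7

Derivation:
Hunk 1: at line 3 remove [syevh,vej,hqrmq] add [jyye,axyf] -> 6 lines: pgixp ptb gvrq jyye axyf pzmx
Hunk 2: at line 2 remove [gvrq,jyye] add [hbp,rzkd,aoh] -> 7 lines: pgixp ptb hbp rzkd aoh axyf pzmx
Hunk 3: at line 3 remove [rzkd,aoh,axyf] add [qcq,flwqt,ptpza] -> 7 lines: pgixp ptb hbp qcq flwqt ptpza pzmx
Final line count: 7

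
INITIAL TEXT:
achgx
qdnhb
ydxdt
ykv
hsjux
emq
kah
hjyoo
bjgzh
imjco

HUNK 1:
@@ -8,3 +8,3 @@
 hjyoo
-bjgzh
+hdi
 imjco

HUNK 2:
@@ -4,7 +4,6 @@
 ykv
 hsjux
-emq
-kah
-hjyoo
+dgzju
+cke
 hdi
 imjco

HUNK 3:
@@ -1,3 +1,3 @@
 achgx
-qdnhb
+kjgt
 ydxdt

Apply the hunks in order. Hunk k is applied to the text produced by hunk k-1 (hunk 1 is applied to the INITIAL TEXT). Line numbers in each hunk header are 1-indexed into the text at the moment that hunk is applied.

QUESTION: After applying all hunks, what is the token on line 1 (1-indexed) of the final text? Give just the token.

Hunk 1: at line 8 remove [bjgzh] add [hdi] -> 10 lines: achgx qdnhb ydxdt ykv hsjux emq kah hjyoo hdi imjco
Hunk 2: at line 4 remove [emq,kah,hjyoo] add [dgzju,cke] -> 9 lines: achgx qdnhb ydxdt ykv hsjux dgzju cke hdi imjco
Hunk 3: at line 1 remove [qdnhb] add [kjgt] -> 9 lines: achgx kjgt ydxdt ykv hsjux dgzju cke hdi imjco
Final line 1: achgx

Answer: achgx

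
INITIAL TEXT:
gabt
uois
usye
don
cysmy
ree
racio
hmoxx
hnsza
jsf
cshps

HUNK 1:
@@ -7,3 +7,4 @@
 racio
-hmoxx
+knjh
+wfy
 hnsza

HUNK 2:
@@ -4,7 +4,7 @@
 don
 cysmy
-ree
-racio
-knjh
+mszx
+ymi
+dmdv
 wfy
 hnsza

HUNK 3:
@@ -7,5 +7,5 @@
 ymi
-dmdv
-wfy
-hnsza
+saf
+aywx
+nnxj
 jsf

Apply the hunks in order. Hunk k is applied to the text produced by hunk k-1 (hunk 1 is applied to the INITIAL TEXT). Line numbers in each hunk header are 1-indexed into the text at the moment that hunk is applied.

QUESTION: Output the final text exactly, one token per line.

Hunk 1: at line 7 remove [hmoxx] add [knjh,wfy] -> 12 lines: gabt uois usye don cysmy ree racio knjh wfy hnsza jsf cshps
Hunk 2: at line 4 remove [ree,racio,knjh] add [mszx,ymi,dmdv] -> 12 lines: gabt uois usye don cysmy mszx ymi dmdv wfy hnsza jsf cshps
Hunk 3: at line 7 remove [dmdv,wfy,hnsza] add [saf,aywx,nnxj] -> 12 lines: gabt uois usye don cysmy mszx ymi saf aywx nnxj jsf cshps

Answer: gabt
uois
usye
don
cysmy
mszx
ymi
saf
aywx
nnxj
jsf
cshps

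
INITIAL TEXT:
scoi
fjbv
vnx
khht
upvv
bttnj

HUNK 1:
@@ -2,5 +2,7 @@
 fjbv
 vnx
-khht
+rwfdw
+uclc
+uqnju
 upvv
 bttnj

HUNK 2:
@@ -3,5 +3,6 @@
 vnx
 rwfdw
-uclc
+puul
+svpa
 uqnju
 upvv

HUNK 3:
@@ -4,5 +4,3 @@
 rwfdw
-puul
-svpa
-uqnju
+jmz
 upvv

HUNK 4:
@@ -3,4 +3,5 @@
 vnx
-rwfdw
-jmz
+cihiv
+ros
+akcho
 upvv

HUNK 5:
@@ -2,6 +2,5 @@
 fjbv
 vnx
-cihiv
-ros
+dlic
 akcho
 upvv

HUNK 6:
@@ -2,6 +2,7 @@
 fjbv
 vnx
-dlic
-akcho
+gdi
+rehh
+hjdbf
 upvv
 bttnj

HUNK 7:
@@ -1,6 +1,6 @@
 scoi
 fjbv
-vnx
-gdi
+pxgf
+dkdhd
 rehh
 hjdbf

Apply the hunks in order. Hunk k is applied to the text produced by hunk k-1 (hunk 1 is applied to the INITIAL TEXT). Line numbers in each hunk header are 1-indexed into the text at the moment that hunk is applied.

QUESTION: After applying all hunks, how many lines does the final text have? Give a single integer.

Answer: 8

Derivation:
Hunk 1: at line 2 remove [khht] add [rwfdw,uclc,uqnju] -> 8 lines: scoi fjbv vnx rwfdw uclc uqnju upvv bttnj
Hunk 2: at line 3 remove [uclc] add [puul,svpa] -> 9 lines: scoi fjbv vnx rwfdw puul svpa uqnju upvv bttnj
Hunk 3: at line 4 remove [puul,svpa,uqnju] add [jmz] -> 7 lines: scoi fjbv vnx rwfdw jmz upvv bttnj
Hunk 4: at line 3 remove [rwfdw,jmz] add [cihiv,ros,akcho] -> 8 lines: scoi fjbv vnx cihiv ros akcho upvv bttnj
Hunk 5: at line 2 remove [cihiv,ros] add [dlic] -> 7 lines: scoi fjbv vnx dlic akcho upvv bttnj
Hunk 6: at line 2 remove [dlic,akcho] add [gdi,rehh,hjdbf] -> 8 lines: scoi fjbv vnx gdi rehh hjdbf upvv bttnj
Hunk 7: at line 1 remove [vnx,gdi] add [pxgf,dkdhd] -> 8 lines: scoi fjbv pxgf dkdhd rehh hjdbf upvv bttnj
Final line count: 8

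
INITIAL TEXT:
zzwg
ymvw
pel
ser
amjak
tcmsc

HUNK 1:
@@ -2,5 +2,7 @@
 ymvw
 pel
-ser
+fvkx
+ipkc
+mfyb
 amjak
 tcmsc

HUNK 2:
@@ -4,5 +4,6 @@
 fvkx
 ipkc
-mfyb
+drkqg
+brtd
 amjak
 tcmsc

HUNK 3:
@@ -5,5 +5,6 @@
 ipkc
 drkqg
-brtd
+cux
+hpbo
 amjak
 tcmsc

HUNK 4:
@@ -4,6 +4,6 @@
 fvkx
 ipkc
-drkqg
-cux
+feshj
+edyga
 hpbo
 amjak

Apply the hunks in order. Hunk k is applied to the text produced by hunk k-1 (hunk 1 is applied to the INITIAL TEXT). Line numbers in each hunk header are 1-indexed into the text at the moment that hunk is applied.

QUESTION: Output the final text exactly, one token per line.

Hunk 1: at line 2 remove [ser] add [fvkx,ipkc,mfyb] -> 8 lines: zzwg ymvw pel fvkx ipkc mfyb amjak tcmsc
Hunk 2: at line 4 remove [mfyb] add [drkqg,brtd] -> 9 lines: zzwg ymvw pel fvkx ipkc drkqg brtd amjak tcmsc
Hunk 3: at line 5 remove [brtd] add [cux,hpbo] -> 10 lines: zzwg ymvw pel fvkx ipkc drkqg cux hpbo amjak tcmsc
Hunk 4: at line 4 remove [drkqg,cux] add [feshj,edyga] -> 10 lines: zzwg ymvw pel fvkx ipkc feshj edyga hpbo amjak tcmsc

Answer: zzwg
ymvw
pel
fvkx
ipkc
feshj
edyga
hpbo
amjak
tcmsc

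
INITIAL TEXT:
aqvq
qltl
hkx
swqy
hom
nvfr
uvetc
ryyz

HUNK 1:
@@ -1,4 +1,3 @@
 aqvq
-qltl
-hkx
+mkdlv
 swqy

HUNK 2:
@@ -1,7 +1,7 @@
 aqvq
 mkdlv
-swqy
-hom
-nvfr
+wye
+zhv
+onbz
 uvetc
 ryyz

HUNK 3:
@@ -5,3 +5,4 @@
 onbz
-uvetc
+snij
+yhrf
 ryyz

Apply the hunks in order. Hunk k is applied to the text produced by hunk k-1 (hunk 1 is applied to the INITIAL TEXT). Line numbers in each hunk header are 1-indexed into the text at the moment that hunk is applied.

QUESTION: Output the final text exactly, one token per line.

Answer: aqvq
mkdlv
wye
zhv
onbz
snij
yhrf
ryyz

Derivation:
Hunk 1: at line 1 remove [qltl,hkx] add [mkdlv] -> 7 lines: aqvq mkdlv swqy hom nvfr uvetc ryyz
Hunk 2: at line 1 remove [swqy,hom,nvfr] add [wye,zhv,onbz] -> 7 lines: aqvq mkdlv wye zhv onbz uvetc ryyz
Hunk 3: at line 5 remove [uvetc] add [snij,yhrf] -> 8 lines: aqvq mkdlv wye zhv onbz snij yhrf ryyz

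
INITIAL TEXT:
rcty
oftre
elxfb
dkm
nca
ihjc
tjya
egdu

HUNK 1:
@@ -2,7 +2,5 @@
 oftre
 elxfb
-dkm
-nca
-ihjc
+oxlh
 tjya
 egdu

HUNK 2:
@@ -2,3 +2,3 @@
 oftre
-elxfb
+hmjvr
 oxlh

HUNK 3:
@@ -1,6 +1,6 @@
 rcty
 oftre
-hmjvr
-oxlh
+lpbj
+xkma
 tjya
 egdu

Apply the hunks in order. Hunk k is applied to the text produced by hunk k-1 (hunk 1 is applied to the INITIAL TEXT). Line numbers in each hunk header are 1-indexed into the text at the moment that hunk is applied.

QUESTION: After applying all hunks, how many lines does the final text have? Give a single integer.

Answer: 6

Derivation:
Hunk 1: at line 2 remove [dkm,nca,ihjc] add [oxlh] -> 6 lines: rcty oftre elxfb oxlh tjya egdu
Hunk 2: at line 2 remove [elxfb] add [hmjvr] -> 6 lines: rcty oftre hmjvr oxlh tjya egdu
Hunk 3: at line 1 remove [hmjvr,oxlh] add [lpbj,xkma] -> 6 lines: rcty oftre lpbj xkma tjya egdu
Final line count: 6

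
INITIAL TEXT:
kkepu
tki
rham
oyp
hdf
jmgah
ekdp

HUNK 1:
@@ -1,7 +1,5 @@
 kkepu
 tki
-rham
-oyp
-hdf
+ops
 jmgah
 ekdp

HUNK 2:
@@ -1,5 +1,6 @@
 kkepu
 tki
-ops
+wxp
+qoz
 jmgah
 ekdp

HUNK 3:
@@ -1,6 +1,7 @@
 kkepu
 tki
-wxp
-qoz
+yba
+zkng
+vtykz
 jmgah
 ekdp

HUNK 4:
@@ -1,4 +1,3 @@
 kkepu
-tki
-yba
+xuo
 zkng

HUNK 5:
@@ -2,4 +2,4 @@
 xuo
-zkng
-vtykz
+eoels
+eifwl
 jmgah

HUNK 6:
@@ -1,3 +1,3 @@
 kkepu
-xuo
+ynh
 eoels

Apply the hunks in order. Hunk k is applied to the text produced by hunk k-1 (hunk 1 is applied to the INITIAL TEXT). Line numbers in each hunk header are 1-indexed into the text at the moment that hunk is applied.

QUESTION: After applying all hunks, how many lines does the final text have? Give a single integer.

Answer: 6

Derivation:
Hunk 1: at line 1 remove [rham,oyp,hdf] add [ops] -> 5 lines: kkepu tki ops jmgah ekdp
Hunk 2: at line 1 remove [ops] add [wxp,qoz] -> 6 lines: kkepu tki wxp qoz jmgah ekdp
Hunk 3: at line 1 remove [wxp,qoz] add [yba,zkng,vtykz] -> 7 lines: kkepu tki yba zkng vtykz jmgah ekdp
Hunk 4: at line 1 remove [tki,yba] add [xuo] -> 6 lines: kkepu xuo zkng vtykz jmgah ekdp
Hunk 5: at line 2 remove [zkng,vtykz] add [eoels,eifwl] -> 6 lines: kkepu xuo eoels eifwl jmgah ekdp
Hunk 6: at line 1 remove [xuo] add [ynh] -> 6 lines: kkepu ynh eoels eifwl jmgah ekdp
Final line count: 6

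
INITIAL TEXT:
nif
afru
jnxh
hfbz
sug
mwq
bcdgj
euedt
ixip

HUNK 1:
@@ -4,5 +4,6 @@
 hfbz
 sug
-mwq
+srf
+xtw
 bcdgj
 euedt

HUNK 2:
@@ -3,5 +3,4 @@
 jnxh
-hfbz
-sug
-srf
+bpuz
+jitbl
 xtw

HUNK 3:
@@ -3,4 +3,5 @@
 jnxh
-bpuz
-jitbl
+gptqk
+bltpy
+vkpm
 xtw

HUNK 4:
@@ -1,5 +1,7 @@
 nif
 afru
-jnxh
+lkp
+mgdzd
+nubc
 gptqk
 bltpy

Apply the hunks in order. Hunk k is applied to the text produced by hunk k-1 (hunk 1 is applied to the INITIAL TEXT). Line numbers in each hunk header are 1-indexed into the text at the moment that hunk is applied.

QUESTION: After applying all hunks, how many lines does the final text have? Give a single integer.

Answer: 12

Derivation:
Hunk 1: at line 4 remove [mwq] add [srf,xtw] -> 10 lines: nif afru jnxh hfbz sug srf xtw bcdgj euedt ixip
Hunk 2: at line 3 remove [hfbz,sug,srf] add [bpuz,jitbl] -> 9 lines: nif afru jnxh bpuz jitbl xtw bcdgj euedt ixip
Hunk 3: at line 3 remove [bpuz,jitbl] add [gptqk,bltpy,vkpm] -> 10 lines: nif afru jnxh gptqk bltpy vkpm xtw bcdgj euedt ixip
Hunk 4: at line 1 remove [jnxh] add [lkp,mgdzd,nubc] -> 12 lines: nif afru lkp mgdzd nubc gptqk bltpy vkpm xtw bcdgj euedt ixip
Final line count: 12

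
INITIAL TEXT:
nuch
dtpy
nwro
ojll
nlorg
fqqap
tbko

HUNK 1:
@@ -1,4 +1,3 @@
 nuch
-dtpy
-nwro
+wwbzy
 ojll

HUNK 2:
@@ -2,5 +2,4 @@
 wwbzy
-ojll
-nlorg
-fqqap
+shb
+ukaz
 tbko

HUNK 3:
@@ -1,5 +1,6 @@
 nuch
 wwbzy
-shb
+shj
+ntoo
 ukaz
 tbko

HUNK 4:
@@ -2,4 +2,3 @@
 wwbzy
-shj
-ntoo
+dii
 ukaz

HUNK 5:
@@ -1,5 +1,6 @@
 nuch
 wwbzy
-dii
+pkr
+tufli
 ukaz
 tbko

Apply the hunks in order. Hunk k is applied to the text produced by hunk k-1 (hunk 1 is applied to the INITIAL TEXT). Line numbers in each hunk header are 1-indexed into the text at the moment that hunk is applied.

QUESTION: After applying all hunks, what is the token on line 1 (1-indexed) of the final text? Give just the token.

Answer: nuch

Derivation:
Hunk 1: at line 1 remove [dtpy,nwro] add [wwbzy] -> 6 lines: nuch wwbzy ojll nlorg fqqap tbko
Hunk 2: at line 2 remove [ojll,nlorg,fqqap] add [shb,ukaz] -> 5 lines: nuch wwbzy shb ukaz tbko
Hunk 3: at line 1 remove [shb] add [shj,ntoo] -> 6 lines: nuch wwbzy shj ntoo ukaz tbko
Hunk 4: at line 2 remove [shj,ntoo] add [dii] -> 5 lines: nuch wwbzy dii ukaz tbko
Hunk 5: at line 1 remove [dii] add [pkr,tufli] -> 6 lines: nuch wwbzy pkr tufli ukaz tbko
Final line 1: nuch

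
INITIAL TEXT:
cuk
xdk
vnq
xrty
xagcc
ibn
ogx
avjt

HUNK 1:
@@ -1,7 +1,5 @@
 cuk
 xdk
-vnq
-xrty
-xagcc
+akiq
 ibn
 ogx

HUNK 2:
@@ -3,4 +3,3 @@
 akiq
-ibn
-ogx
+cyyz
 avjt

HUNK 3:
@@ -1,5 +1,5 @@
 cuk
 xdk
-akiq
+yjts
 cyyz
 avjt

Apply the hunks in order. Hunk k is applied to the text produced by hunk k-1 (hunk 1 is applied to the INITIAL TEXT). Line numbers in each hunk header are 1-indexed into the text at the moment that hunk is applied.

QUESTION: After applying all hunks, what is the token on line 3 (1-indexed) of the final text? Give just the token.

Hunk 1: at line 1 remove [vnq,xrty,xagcc] add [akiq] -> 6 lines: cuk xdk akiq ibn ogx avjt
Hunk 2: at line 3 remove [ibn,ogx] add [cyyz] -> 5 lines: cuk xdk akiq cyyz avjt
Hunk 3: at line 1 remove [akiq] add [yjts] -> 5 lines: cuk xdk yjts cyyz avjt
Final line 3: yjts

Answer: yjts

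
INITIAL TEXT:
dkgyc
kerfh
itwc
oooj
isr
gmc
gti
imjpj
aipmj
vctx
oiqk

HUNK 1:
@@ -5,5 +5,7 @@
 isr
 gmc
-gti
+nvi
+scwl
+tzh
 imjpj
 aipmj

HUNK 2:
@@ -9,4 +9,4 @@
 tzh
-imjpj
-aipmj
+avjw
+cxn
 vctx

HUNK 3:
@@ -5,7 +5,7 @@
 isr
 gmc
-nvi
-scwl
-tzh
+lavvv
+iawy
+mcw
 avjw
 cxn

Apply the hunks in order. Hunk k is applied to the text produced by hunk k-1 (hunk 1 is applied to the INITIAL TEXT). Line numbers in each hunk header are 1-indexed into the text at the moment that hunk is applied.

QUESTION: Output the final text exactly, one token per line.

Hunk 1: at line 5 remove [gti] add [nvi,scwl,tzh] -> 13 lines: dkgyc kerfh itwc oooj isr gmc nvi scwl tzh imjpj aipmj vctx oiqk
Hunk 2: at line 9 remove [imjpj,aipmj] add [avjw,cxn] -> 13 lines: dkgyc kerfh itwc oooj isr gmc nvi scwl tzh avjw cxn vctx oiqk
Hunk 3: at line 5 remove [nvi,scwl,tzh] add [lavvv,iawy,mcw] -> 13 lines: dkgyc kerfh itwc oooj isr gmc lavvv iawy mcw avjw cxn vctx oiqk

Answer: dkgyc
kerfh
itwc
oooj
isr
gmc
lavvv
iawy
mcw
avjw
cxn
vctx
oiqk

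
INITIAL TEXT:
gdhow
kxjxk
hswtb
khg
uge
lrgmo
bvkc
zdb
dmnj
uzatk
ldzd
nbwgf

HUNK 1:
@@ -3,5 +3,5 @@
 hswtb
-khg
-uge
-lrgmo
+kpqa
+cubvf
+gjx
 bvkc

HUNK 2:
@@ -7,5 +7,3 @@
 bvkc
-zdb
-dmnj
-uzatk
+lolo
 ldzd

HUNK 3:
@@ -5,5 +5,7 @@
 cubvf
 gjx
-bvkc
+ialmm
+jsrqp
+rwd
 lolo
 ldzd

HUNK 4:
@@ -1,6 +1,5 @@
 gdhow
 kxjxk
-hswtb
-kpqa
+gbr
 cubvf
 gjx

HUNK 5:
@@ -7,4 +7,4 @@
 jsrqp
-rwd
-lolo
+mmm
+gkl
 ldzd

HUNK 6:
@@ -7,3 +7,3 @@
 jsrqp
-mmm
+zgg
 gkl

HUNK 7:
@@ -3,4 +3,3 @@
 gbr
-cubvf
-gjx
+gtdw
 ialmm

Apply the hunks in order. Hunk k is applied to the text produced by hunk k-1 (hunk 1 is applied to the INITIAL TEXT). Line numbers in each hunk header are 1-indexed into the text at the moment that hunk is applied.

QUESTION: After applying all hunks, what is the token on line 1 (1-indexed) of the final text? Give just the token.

Answer: gdhow

Derivation:
Hunk 1: at line 3 remove [khg,uge,lrgmo] add [kpqa,cubvf,gjx] -> 12 lines: gdhow kxjxk hswtb kpqa cubvf gjx bvkc zdb dmnj uzatk ldzd nbwgf
Hunk 2: at line 7 remove [zdb,dmnj,uzatk] add [lolo] -> 10 lines: gdhow kxjxk hswtb kpqa cubvf gjx bvkc lolo ldzd nbwgf
Hunk 3: at line 5 remove [bvkc] add [ialmm,jsrqp,rwd] -> 12 lines: gdhow kxjxk hswtb kpqa cubvf gjx ialmm jsrqp rwd lolo ldzd nbwgf
Hunk 4: at line 1 remove [hswtb,kpqa] add [gbr] -> 11 lines: gdhow kxjxk gbr cubvf gjx ialmm jsrqp rwd lolo ldzd nbwgf
Hunk 5: at line 7 remove [rwd,lolo] add [mmm,gkl] -> 11 lines: gdhow kxjxk gbr cubvf gjx ialmm jsrqp mmm gkl ldzd nbwgf
Hunk 6: at line 7 remove [mmm] add [zgg] -> 11 lines: gdhow kxjxk gbr cubvf gjx ialmm jsrqp zgg gkl ldzd nbwgf
Hunk 7: at line 3 remove [cubvf,gjx] add [gtdw] -> 10 lines: gdhow kxjxk gbr gtdw ialmm jsrqp zgg gkl ldzd nbwgf
Final line 1: gdhow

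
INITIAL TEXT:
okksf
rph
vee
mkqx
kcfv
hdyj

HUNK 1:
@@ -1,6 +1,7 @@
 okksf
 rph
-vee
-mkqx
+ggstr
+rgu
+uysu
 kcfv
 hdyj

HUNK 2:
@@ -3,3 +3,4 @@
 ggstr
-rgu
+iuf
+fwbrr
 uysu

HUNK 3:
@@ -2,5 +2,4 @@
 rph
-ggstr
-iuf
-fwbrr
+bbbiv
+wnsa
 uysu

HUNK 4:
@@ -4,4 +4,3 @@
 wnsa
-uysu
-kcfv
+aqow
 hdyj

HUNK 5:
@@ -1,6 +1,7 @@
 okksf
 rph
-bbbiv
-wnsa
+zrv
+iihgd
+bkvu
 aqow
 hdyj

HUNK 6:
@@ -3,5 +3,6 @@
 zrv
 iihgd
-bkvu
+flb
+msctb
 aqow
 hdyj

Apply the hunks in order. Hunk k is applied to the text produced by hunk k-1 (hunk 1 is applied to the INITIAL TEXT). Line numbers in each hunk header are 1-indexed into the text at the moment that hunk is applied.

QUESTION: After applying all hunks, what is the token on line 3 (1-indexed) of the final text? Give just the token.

Answer: zrv

Derivation:
Hunk 1: at line 1 remove [vee,mkqx] add [ggstr,rgu,uysu] -> 7 lines: okksf rph ggstr rgu uysu kcfv hdyj
Hunk 2: at line 3 remove [rgu] add [iuf,fwbrr] -> 8 lines: okksf rph ggstr iuf fwbrr uysu kcfv hdyj
Hunk 3: at line 2 remove [ggstr,iuf,fwbrr] add [bbbiv,wnsa] -> 7 lines: okksf rph bbbiv wnsa uysu kcfv hdyj
Hunk 4: at line 4 remove [uysu,kcfv] add [aqow] -> 6 lines: okksf rph bbbiv wnsa aqow hdyj
Hunk 5: at line 1 remove [bbbiv,wnsa] add [zrv,iihgd,bkvu] -> 7 lines: okksf rph zrv iihgd bkvu aqow hdyj
Hunk 6: at line 3 remove [bkvu] add [flb,msctb] -> 8 lines: okksf rph zrv iihgd flb msctb aqow hdyj
Final line 3: zrv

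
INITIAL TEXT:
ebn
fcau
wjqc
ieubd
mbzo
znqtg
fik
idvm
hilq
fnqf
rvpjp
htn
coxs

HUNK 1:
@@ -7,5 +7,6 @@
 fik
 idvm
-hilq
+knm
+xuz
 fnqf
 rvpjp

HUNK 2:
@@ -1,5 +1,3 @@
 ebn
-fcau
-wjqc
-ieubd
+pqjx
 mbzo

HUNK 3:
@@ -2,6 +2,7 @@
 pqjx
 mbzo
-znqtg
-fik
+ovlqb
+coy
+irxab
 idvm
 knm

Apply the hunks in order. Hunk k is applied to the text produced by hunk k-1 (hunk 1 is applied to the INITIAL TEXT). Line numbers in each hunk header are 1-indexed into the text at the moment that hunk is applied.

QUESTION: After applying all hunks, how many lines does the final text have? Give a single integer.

Hunk 1: at line 7 remove [hilq] add [knm,xuz] -> 14 lines: ebn fcau wjqc ieubd mbzo znqtg fik idvm knm xuz fnqf rvpjp htn coxs
Hunk 2: at line 1 remove [fcau,wjqc,ieubd] add [pqjx] -> 12 lines: ebn pqjx mbzo znqtg fik idvm knm xuz fnqf rvpjp htn coxs
Hunk 3: at line 2 remove [znqtg,fik] add [ovlqb,coy,irxab] -> 13 lines: ebn pqjx mbzo ovlqb coy irxab idvm knm xuz fnqf rvpjp htn coxs
Final line count: 13

Answer: 13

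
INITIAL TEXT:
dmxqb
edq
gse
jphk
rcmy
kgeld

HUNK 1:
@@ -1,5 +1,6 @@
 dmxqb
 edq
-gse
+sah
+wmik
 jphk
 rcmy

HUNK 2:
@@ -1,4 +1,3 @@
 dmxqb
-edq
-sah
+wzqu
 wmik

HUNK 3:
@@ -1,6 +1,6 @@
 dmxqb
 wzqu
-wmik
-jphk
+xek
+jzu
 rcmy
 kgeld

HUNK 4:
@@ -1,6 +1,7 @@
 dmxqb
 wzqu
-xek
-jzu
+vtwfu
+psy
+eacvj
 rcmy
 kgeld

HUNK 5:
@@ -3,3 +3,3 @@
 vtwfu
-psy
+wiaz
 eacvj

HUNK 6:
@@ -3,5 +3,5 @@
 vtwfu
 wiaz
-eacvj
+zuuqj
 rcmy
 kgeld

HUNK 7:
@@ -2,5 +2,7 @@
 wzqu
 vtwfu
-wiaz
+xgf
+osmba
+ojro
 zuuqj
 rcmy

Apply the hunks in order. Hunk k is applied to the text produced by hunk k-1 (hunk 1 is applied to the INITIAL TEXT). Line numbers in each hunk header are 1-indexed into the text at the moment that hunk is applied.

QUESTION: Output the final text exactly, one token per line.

Hunk 1: at line 1 remove [gse] add [sah,wmik] -> 7 lines: dmxqb edq sah wmik jphk rcmy kgeld
Hunk 2: at line 1 remove [edq,sah] add [wzqu] -> 6 lines: dmxqb wzqu wmik jphk rcmy kgeld
Hunk 3: at line 1 remove [wmik,jphk] add [xek,jzu] -> 6 lines: dmxqb wzqu xek jzu rcmy kgeld
Hunk 4: at line 1 remove [xek,jzu] add [vtwfu,psy,eacvj] -> 7 lines: dmxqb wzqu vtwfu psy eacvj rcmy kgeld
Hunk 5: at line 3 remove [psy] add [wiaz] -> 7 lines: dmxqb wzqu vtwfu wiaz eacvj rcmy kgeld
Hunk 6: at line 3 remove [eacvj] add [zuuqj] -> 7 lines: dmxqb wzqu vtwfu wiaz zuuqj rcmy kgeld
Hunk 7: at line 2 remove [wiaz] add [xgf,osmba,ojro] -> 9 lines: dmxqb wzqu vtwfu xgf osmba ojro zuuqj rcmy kgeld

Answer: dmxqb
wzqu
vtwfu
xgf
osmba
ojro
zuuqj
rcmy
kgeld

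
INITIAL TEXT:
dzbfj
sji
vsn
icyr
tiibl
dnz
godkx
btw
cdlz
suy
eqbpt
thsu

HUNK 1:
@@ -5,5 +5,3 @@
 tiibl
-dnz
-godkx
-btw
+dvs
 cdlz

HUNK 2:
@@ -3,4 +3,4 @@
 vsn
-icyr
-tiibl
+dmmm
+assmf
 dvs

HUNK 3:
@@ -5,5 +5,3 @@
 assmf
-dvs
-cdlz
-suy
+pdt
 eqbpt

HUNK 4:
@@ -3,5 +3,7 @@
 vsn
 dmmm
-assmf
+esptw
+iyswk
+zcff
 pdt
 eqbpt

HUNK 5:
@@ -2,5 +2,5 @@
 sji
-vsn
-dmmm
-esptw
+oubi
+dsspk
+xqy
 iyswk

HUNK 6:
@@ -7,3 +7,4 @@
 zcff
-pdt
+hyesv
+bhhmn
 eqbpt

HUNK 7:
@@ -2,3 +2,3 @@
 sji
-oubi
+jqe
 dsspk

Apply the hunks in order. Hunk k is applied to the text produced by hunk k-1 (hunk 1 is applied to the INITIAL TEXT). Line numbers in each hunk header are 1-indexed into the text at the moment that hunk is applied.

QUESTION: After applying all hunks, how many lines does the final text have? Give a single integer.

Hunk 1: at line 5 remove [dnz,godkx,btw] add [dvs] -> 10 lines: dzbfj sji vsn icyr tiibl dvs cdlz suy eqbpt thsu
Hunk 2: at line 3 remove [icyr,tiibl] add [dmmm,assmf] -> 10 lines: dzbfj sji vsn dmmm assmf dvs cdlz suy eqbpt thsu
Hunk 3: at line 5 remove [dvs,cdlz,suy] add [pdt] -> 8 lines: dzbfj sji vsn dmmm assmf pdt eqbpt thsu
Hunk 4: at line 3 remove [assmf] add [esptw,iyswk,zcff] -> 10 lines: dzbfj sji vsn dmmm esptw iyswk zcff pdt eqbpt thsu
Hunk 5: at line 2 remove [vsn,dmmm,esptw] add [oubi,dsspk,xqy] -> 10 lines: dzbfj sji oubi dsspk xqy iyswk zcff pdt eqbpt thsu
Hunk 6: at line 7 remove [pdt] add [hyesv,bhhmn] -> 11 lines: dzbfj sji oubi dsspk xqy iyswk zcff hyesv bhhmn eqbpt thsu
Hunk 7: at line 2 remove [oubi] add [jqe] -> 11 lines: dzbfj sji jqe dsspk xqy iyswk zcff hyesv bhhmn eqbpt thsu
Final line count: 11

Answer: 11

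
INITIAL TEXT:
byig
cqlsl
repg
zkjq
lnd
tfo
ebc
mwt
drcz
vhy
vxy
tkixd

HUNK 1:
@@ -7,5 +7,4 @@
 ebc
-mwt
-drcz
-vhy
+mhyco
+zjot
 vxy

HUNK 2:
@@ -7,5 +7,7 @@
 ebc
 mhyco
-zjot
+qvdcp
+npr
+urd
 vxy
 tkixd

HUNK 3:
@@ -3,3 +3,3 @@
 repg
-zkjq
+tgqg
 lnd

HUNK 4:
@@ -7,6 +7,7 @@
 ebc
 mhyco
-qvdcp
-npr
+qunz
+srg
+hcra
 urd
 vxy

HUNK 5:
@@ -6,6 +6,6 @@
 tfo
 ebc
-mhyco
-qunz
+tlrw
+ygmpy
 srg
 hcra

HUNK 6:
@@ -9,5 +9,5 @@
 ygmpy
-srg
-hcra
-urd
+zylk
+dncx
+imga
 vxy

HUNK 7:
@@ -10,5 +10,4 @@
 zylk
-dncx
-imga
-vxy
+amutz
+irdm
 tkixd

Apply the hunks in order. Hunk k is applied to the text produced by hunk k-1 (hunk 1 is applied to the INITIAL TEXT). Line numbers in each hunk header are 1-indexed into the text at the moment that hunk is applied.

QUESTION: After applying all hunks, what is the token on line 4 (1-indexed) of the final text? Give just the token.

Hunk 1: at line 7 remove [mwt,drcz,vhy] add [mhyco,zjot] -> 11 lines: byig cqlsl repg zkjq lnd tfo ebc mhyco zjot vxy tkixd
Hunk 2: at line 7 remove [zjot] add [qvdcp,npr,urd] -> 13 lines: byig cqlsl repg zkjq lnd tfo ebc mhyco qvdcp npr urd vxy tkixd
Hunk 3: at line 3 remove [zkjq] add [tgqg] -> 13 lines: byig cqlsl repg tgqg lnd tfo ebc mhyco qvdcp npr urd vxy tkixd
Hunk 4: at line 7 remove [qvdcp,npr] add [qunz,srg,hcra] -> 14 lines: byig cqlsl repg tgqg lnd tfo ebc mhyco qunz srg hcra urd vxy tkixd
Hunk 5: at line 6 remove [mhyco,qunz] add [tlrw,ygmpy] -> 14 lines: byig cqlsl repg tgqg lnd tfo ebc tlrw ygmpy srg hcra urd vxy tkixd
Hunk 6: at line 9 remove [srg,hcra,urd] add [zylk,dncx,imga] -> 14 lines: byig cqlsl repg tgqg lnd tfo ebc tlrw ygmpy zylk dncx imga vxy tkixd
Hunk 7: at line 10 remove [dncx,imga,vxy] add [amutz,irdm] -> 13 lines: byig cqlsl repg tgqg lnd tfo ebc tlrw ygmpy zylk amutz irdm tkixd
Final line 4: tgqg

Answer: tgqg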